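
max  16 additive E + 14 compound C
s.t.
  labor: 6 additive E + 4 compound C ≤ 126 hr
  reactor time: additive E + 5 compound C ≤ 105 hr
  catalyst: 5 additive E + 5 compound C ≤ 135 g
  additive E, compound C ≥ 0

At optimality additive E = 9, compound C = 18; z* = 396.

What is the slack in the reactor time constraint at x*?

reactor time used = 1·9 + 5·18 = 99; slack = 105 − 99 = 6.

6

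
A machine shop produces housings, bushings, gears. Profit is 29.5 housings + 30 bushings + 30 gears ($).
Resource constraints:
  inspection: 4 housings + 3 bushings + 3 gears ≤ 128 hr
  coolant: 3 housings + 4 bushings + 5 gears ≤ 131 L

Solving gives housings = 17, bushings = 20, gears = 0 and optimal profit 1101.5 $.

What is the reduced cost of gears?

-4.5

Both inspection and coolant are binding at x*.
From A_Bᵀ y = c: 4·y_inspection + 3·y_coolant = 29.5; 3·y_inspection + 4·y_coolant = 30.
This yields shadow prices y_inspection = 4, y_coolant = 4.5.
Reduced cost of gears: c₃ − yᵀa₃ = 30 − (4·3 + 4.5·5) = 30 − 34.5 = -4.5.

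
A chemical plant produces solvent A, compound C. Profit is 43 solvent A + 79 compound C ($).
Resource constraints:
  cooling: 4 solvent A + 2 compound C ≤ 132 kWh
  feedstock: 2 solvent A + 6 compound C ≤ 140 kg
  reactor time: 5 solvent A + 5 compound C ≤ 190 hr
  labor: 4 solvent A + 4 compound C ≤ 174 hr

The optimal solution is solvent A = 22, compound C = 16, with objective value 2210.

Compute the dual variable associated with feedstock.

Check each constraint at x*: cooling 120/132 (slack 12); feedstock 140/140 (tight); reactor time 190/190 (tight); labor 152/174 (slack 22).
By complementary slackness, y = 0 for the non-binding constraints.
The binding rows give the dual system: 2·y_feedstock + 5·y_reactor time = 43 and 6·y_feedstock + 5·y_reactor time = 79.
Solving: y_feedstock = 9, y_reactor time = 5.
Shadow price of feedstock = 9.

9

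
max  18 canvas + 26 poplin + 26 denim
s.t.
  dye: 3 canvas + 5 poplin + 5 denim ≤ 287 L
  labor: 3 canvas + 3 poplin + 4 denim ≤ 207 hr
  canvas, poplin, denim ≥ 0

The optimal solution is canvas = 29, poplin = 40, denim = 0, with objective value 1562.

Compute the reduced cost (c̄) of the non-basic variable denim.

Check each constraint at x*: dye 287/287 (tight); labor 207/207 (tight).
From A_Bᵀ y = c: 3·y_dye + 3·y_labor = 18; 5·y_dye + 3·y_labor = 26.
This yields shadow prices y_dye = 4, y_labor = 2.
Reduced cost of denim: c₃ − yᵀa₃ = 26 − (4·5 + 2·4) = 26 − 28 = -2.

-2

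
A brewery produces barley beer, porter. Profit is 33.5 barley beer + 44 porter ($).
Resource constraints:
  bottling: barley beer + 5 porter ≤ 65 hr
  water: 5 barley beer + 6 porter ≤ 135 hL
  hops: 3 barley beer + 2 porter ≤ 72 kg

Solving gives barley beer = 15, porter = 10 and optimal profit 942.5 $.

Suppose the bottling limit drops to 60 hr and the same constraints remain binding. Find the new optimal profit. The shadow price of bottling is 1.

Δb = -5, so new z* = 942.5 + (1)·(-5) = 942.5 − 5 = 937.5.

937.5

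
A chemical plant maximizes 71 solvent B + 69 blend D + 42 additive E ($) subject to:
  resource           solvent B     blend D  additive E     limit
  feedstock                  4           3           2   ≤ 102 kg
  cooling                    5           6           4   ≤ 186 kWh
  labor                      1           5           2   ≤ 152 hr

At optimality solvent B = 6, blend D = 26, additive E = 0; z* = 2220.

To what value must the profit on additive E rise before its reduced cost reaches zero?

At the optimum: feedstock uses 102 of 102 (binding); cooling uses 186 of 186 (binding); labor uses 136 of 152 (slack = 16).
Slack constraints have shadow price 0 (complementary slackness).
From A_Bᵀ y = c: 4·y_feedstock + 5·y_cooling = 71; 3·y_feedstock + 6·y_cooling = 69.
This yields shadow prices y_feedstock = 9, y_cooling = 7.
additive E enters the basis when its profit ≥ yᵀa₃ = 9·2 + 7·4 = 46.

46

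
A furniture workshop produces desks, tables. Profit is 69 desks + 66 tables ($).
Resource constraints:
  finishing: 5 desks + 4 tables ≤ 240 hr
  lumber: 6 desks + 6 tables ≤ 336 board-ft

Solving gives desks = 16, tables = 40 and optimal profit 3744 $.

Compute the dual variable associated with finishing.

Both finishing and lumber are binding at x*.
From A_Bᵀ y = c: 5·y_finishing + 6·y_lumber = 69; 4·y_finishing + 6·y_lumber = 66.
This yields shadow prices y_finishing = 3, y_lumber = 9.
Shadow price of finishing = 3.

3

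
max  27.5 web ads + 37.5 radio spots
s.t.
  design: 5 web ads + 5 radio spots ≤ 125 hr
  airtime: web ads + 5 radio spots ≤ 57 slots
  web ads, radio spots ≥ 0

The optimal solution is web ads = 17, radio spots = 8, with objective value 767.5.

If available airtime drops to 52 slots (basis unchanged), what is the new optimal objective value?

755

Both design and airtime are binding at x*.
From A_Bᵀ y = c: 5·y_design + 1·y_airtime = 27.5; 5·y_design + 5·y_airtime = 37.5.
Solving: y_design = 5, y_airtime = 2.5.
Δz = y_airtime·Δb = 2.5 × (-5) = -12.5, so new z* = 767.5 − 12.5 = 755.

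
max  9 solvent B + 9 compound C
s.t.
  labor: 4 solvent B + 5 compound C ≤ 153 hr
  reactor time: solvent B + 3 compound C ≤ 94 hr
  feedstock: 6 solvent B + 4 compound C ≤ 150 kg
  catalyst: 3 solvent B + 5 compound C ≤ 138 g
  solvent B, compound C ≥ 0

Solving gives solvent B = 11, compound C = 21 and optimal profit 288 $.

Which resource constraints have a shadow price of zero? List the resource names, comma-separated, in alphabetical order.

labor, reactor time

labor: 149/153 (slack 4)
reactor time: 74/94 (slack 20)
feedstock: 150/150 (binding)
catalyst: 138/138 (binding)
By complementary slackness, a constraint with positive slack has shadow price 0 → labor, reactor time.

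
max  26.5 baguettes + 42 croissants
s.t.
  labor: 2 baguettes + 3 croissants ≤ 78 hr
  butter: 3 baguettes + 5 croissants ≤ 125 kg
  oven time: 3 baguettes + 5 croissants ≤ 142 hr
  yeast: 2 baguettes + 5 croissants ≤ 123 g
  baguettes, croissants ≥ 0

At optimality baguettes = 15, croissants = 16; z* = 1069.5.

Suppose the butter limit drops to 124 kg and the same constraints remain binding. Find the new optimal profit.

1065

Check each constraint at x*: labor 78/78 (tight); butter 125/125 (tight); oven time 125/142 (slack 17); yeast 110/123 (slack 13).
Since oven time, yeast are not tight, their duals are 0.
The binding rows give the dual system: 2·y_labor + 3·y_butter = 26.5 and 3·y_labor + 5·y_butter = 42.
Solving: y_labor = 6.5, y_butter = 4.5.
Δz = y_butter·Δb = 4.5 × (-1) = -4.5, so new z* = 1069.5 − 4.5 = 1065.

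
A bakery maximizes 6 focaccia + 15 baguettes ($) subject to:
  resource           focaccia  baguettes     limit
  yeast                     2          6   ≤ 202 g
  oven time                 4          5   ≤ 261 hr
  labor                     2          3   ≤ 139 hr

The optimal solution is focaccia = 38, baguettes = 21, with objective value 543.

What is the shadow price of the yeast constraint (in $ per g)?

2

At the optimum: yeast uses 202 of 202 (binding); oven time uses 257 of 261 (slack = 4); labor uses 139 of 139 (binding).
Slack constraints have shadow price 0 (complementary slackness).
From A_Bᵀ y = c: 2·y_yeast + 2·y_labor = 6; 6·y_yeast + 3·y_labor = 15.
Solving: y_yeast = 2, y_labor = 1.
Shadow price of yeast = 2.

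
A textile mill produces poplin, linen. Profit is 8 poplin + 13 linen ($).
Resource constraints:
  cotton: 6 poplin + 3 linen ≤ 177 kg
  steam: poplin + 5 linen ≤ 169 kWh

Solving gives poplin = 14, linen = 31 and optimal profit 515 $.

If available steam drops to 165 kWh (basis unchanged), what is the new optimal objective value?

Check each constraint at x*: cotton 177/177 (tight); steam 169/169 (tight).
Dual feasibility on the basic columns requires 6·y_cotton + 1·y_steam = 8, 3·y_cotton + 5·y_steam = 13.
This yields shadow prices y_cotton = 1, y_steam = 2.
Δz = y_steam·Δb = 2 × (-4) = -8, so new z* = 515 − 8 = 507.

507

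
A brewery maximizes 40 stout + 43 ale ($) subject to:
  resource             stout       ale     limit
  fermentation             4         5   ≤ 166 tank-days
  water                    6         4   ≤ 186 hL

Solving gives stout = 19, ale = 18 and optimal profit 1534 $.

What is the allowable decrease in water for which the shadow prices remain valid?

53.2

Binding constraints: fermentation, water. The basis is B = [[4,5],[6,4]] with det -14.
Per unit decrease in water, x* moves by d = (-0.3571, 0.2857).
The basis stays optimal until stout reaches 0; allowable decrease = 53.2 hL.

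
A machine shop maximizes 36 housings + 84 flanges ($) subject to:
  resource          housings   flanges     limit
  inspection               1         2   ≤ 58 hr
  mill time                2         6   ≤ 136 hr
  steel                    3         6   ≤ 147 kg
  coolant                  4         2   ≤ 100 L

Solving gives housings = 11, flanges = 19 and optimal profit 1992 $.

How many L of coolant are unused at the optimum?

18

coolant used = 4·11 + 2·19 = 82; slack = 100 − 82 = 18.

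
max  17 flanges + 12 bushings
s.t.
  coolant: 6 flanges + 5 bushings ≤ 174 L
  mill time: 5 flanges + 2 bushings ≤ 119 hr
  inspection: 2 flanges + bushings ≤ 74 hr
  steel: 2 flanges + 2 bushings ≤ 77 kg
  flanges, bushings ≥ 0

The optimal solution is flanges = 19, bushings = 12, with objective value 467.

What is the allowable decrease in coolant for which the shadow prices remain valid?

Binding constraints: coolant, mill time. The basis is B = [[6,5],[5,2]] with det -13.
Per unit decrease in coolant, x* moves by d = (0.1538, -0.3846).
The basis stays optimal until bushings reaches 0; allowable decrease = 31.2 L.

31.2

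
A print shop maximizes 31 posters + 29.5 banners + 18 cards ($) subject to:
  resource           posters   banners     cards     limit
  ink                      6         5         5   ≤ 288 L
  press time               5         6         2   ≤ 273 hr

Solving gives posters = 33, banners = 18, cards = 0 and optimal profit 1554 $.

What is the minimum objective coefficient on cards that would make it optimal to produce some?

Both ink and press time are binding at x*.
Dual feasibility on the basic columns requires 6·y_ink + 5·y_press time = 31, 5·y_ink + 6·y_press time = 29.5.
This yields shadow prices y_ink = 3.5, y_press time = 2.
cards enters the basis when its profit ≥ yᵀa₃ = 3.5·5 + 2·2 = 21.5.

21.5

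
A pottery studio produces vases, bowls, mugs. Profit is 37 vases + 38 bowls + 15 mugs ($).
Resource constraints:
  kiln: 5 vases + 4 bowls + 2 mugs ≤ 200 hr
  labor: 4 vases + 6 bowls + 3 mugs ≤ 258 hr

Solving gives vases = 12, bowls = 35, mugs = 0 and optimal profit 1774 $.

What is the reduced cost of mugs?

-4

Check each constraint at x*: kiln 200/200 (tight); labor 258/258 (tight).
Dual feasibility on the basic columns requires 5·y_kiln + 4·y_labor = 37, 4·y_kiln + 6·y_labor = 38.
This yields shadow prices y_kiln = 5, y_labor = 3.
Reduced cost of mugs: c₃ − yᵀa₃ = 15 − (5·2 + 3·3) = 15 − 19 = -4.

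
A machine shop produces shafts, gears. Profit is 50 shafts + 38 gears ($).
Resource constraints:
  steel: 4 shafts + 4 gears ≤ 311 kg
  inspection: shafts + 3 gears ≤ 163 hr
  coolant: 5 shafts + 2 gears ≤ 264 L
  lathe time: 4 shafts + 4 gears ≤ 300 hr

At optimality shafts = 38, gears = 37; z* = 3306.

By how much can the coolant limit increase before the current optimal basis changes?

111

Binding constraints: coolant, lathe time. The basis is B = [[5,2],[4,4]] with det 12.
Per unit increase in coolant, x* moves by d = (0.3333, -0.3333).
The basis stays optimal until gears reaches 0; allowable increase = 111 L.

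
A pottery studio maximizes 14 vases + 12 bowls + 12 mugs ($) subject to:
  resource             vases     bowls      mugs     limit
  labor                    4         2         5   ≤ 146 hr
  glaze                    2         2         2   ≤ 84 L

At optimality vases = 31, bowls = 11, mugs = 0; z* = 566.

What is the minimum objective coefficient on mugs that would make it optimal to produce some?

15

At the optimum: labor uses 146 of 146 (binding); glaze uses 84 of 84 (binding).
Dual feasibility on the basic columns requires 4·y_labor + 2·y_glaze = 14, 2·y_labor + 2·y_glaze = 12.
→ y_labor = 1 and y_glaze = 5.
mugs enters the basis when its profit ≥ yᵀa₃ = 1·5 + 5·2 = 15.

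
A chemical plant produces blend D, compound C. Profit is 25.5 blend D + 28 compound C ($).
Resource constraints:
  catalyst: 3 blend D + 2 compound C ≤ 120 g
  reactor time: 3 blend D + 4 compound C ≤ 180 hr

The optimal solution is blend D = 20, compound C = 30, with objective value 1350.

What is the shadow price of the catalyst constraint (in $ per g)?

Both catalyst and reactor time are binding at x*.
Dual feasibility on the basic columns requires 3·y_catalyst + 3·y_reactor time = 25.5, 2·y_catalyst + 4·y_reactor time = 28.
This yields shadow prices y_catalyst = 3, y_reactor time = 5.5.
Shadow price of catalyst = 3.

3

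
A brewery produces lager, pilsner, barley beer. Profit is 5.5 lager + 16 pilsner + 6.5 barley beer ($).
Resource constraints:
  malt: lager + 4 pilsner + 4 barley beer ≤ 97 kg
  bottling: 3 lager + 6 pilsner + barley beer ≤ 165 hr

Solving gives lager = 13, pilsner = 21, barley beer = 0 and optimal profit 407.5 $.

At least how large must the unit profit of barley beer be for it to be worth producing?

11

Both malt and bottling are binding at x*.
From A_Bᵀ y = c: 1·y_malt + 3·y_bottling = 5.5; 4·y_malt + 6·y_bottling = 16.
→ y_malt = 2.5 and y_bottling = 1.
barley beer enters the basis when its profit ≥ yᵀa₃ = 2.5·4 + 1·1 = 11.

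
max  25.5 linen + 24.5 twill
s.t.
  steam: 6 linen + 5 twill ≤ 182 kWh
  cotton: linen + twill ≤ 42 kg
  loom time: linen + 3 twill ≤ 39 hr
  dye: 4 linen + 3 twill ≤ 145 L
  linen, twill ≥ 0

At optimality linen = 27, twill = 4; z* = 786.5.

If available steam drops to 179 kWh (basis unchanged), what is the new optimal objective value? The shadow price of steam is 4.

Δb = -3, so new z* = 786.5 + (4)·(-3) = 786.5 − 12 = 774.5.

774.5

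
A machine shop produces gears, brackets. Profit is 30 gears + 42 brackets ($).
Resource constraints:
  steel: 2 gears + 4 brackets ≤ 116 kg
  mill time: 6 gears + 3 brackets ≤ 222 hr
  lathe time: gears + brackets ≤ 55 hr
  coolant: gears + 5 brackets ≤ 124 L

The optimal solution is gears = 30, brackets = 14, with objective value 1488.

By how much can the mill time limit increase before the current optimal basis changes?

Binding constraints: steel, mill time. The basis is B = [[2,4],[6,3]] with det -18.
Per unit increase in mill time, x* moves by d = (0.2222, -0.1111).
The basis stays optimal until lathe time becomes binding; allowable increase = 99 hr.

99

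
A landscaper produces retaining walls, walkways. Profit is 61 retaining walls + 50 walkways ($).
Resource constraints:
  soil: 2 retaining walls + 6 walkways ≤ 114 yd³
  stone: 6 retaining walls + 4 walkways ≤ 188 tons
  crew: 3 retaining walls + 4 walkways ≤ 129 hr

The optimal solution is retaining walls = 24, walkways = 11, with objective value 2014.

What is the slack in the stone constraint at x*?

stone used = 6·24 + 4·11 = 188; slack = 188 − 188 = 0.

0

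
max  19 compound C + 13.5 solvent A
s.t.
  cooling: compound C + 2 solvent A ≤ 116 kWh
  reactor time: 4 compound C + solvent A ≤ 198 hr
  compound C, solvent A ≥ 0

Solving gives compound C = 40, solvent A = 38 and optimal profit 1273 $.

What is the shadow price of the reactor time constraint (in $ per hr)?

3.5

At the optimum: cooling uses 116 of 116 (binding); reactor time uses 198 of 198 (binding).
Dual feasibility on the basic columns requires 1·y_cooling + 4·y_reactor time = 19, 2·y_cooling + 1·y_reactor time = 13.5.
This yields shadow prices y_cooling = 5, y_reactor time = 3.5.
Shadow price of reactor time = 3.5.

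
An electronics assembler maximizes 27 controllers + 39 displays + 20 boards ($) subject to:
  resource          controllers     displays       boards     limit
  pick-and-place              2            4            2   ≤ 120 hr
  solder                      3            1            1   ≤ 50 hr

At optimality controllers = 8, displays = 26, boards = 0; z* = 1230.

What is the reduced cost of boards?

Both pick-and-place and solder are binding at x*.
From A_Bᵀ y = c: 2·y_pick-and-place + 3·y_solder = 27; 4·y_pick-and-place + 1·y_solder = 39.
→ y_pick-and-place = 9 and y_solder = 3.
Reduced cost of boards: c₃ − yᵀa₃ = 20 − (9·2 + 3·1) = 20 − 21 = -1.

-1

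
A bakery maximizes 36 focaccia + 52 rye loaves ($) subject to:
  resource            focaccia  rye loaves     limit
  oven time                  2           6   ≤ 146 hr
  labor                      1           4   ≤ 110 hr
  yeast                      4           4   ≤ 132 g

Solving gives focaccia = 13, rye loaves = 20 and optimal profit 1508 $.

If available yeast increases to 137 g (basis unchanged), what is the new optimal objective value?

At the optimum: oven time uses 146 of 146 (binding); labor uses 93 of 110 (slack = 17); yeast uses 132 of 132 (binding).
Slack constraints have shadow price 0 (complementary slackness).
The binding rows give the dual system: 2·y_oven time + 4·y_yeast = 36 and 6·y_oven time + 4·y_yeast = 52.
This yields shadow prices y_oven time = 4, y_yeast = 7.
Δz = y_yeast·Δb = 7 × (5) = 35, so new z* = 1508 + 35 = 1543.

1543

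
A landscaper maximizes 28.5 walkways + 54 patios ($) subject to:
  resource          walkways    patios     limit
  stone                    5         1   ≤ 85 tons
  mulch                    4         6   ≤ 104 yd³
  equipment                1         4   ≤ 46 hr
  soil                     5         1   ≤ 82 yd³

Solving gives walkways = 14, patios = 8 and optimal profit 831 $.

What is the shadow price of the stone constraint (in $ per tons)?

At the optimum: stone uses 78 of 85 (slack = 7); mulch uses 104 of 104 (binding); equipment uses 46 of 46 (binding); soil uses 78 of 82 (slack = 4).
Slack constraints have shadow price 0 (complementary slackness).
From A_Bᵀ y = c: 4·y_mulch + 1·y_equipment = 28.5; 6·y_mulch + 4·y_equipment = 54.
Solving: y_mulch = 6, y_equipment = 4.5.
Shadow price of stone = 0.

0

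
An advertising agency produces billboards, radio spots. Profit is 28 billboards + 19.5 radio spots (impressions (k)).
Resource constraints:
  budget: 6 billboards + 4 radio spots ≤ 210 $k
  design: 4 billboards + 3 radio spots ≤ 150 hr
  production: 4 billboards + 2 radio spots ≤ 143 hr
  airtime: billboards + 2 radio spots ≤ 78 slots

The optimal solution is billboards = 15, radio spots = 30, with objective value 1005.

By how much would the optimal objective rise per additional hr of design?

2.5

Binding: budget and design. Non-binding: production (23 unused), airtime (3 unused).
Slack constraints have shadow price 0 (complementary slackness).
From A_Bᵀ y = c: 6·y_budget + 4·y_design = 28; 4·y_budget + 3·y_design = 19.5.
This yields shadow prices y_budget = 3, y_design = 2.5.
Shadow price of design = 2.5.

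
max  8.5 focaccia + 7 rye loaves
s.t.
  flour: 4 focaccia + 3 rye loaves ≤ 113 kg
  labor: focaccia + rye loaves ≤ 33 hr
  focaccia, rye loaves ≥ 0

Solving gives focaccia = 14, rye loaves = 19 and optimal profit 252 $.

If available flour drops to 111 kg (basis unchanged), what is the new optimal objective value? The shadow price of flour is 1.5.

Δb = -2, so new z* = 252 + (1.5)·(-2) = 252 − 3 = 249.

249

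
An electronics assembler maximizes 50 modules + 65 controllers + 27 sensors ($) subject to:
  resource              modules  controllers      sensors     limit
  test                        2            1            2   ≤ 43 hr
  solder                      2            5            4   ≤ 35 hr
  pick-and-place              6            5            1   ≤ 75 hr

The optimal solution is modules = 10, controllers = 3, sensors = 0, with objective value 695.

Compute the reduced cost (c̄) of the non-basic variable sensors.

-7

At the optimum: test uses 23 of 43 (slack = 20); solder uses 35 of 35 (binding); pick-and-place uses 75 of 75 (binding).
Slack constraints have shadow price 0 (complementary slackness).
From A_Bᵀ y = c: 2·y_solder + 6·y_pick-and-place = 50; 5·y_solder + 5·y_pick-and-place = 65.
Solving: y_solder = 7, y_pick-and-place = 6.
Reduced cost of sensors: c₃ − yᵀa₃ = 27 − (7·4 + 6·1) = 27 − 34 = -7.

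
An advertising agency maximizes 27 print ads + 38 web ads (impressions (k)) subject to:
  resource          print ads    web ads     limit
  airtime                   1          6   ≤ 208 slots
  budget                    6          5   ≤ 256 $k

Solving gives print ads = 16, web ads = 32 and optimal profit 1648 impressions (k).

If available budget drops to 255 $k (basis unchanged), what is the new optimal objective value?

At the optimum: airtime uses 208 of 208 (binding); budget uses 256 of 256 (binding).
The binding rows give the dual system: 1·y_airtime + 6·y_budget = 27 and 6·y_airtime + 5·y_budget = 38.
Solving: y_airtime = 3, y_budget = 4.
Δz = y_budget·Δb = 4 × (-1) = -4, so new z* = 1648 − 4 = 1644.

1644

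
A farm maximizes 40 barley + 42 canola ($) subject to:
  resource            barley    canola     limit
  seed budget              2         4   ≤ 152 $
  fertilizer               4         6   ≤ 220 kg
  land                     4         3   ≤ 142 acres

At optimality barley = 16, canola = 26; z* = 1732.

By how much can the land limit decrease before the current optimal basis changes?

Binding constraints: fertilizer, land. The basis is B = [[4,6],[4,3]] with det -12.
Per unit decrease in land, x* moves by d = (-0.5, 0.3333).
The basis stays optimal until barley reaches 0; allowable decrease = 32 acres.

32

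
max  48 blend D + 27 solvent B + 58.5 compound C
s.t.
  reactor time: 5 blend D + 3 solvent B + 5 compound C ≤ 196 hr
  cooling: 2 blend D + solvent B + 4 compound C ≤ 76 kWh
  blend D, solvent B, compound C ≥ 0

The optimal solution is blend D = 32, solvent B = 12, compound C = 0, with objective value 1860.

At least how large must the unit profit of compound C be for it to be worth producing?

66

Both reactor time and cooling are binding at x*.
The binding rows give the dual system: 5·y_reactor time + 2·y_cooling = 48 and 3·y_reactor time + 1·y_cooling = 27.
This yields shadow prices y_reactor time = 6, y_cooling = 9.
compound C enters the basis when its profit ≥ yᵀa₃ = 6·5 + 9·4 = 66.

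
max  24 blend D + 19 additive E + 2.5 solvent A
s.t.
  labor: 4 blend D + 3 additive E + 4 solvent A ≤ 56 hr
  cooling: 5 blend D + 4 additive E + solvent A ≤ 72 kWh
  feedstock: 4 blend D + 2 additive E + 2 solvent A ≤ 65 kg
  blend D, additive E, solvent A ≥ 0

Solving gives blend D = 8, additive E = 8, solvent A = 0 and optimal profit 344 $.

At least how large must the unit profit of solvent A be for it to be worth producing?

Check each constraint at x*: labor 56/56 (tight); cooling 72/72 (tight); feedstock 48/65 (slack 17).
By complementary slackness, y = 0 for the non-binding constraint.
From A_Bᵀ y = c: 4·y_labor + 5·y_cooling = 24; 3·y_labor + 4·y_cooling = 19.
→ y_labor = 1 and y_cooling = 4.
solvent A enters the basis when its profit ≥ yᵀa₃ = 1·4 + 4·1 = 8.

8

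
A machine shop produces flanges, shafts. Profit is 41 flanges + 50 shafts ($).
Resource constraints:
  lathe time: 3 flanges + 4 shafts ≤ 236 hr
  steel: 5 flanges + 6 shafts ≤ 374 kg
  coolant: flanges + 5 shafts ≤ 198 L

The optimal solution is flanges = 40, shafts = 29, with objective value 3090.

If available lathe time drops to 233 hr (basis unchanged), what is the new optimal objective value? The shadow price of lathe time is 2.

3084

Δb = -3, so new z* = 3090 + (2)·(-3) = 3090 − 6 = 3084.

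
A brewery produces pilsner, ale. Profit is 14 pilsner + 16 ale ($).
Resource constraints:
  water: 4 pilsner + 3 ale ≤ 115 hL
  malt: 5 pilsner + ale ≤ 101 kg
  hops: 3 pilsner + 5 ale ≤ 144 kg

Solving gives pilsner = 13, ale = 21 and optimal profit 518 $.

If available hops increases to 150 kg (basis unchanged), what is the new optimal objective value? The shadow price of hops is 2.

Δb = 6, so new z* = 518 + (2)·(6) = 518 + 12 = 530.

530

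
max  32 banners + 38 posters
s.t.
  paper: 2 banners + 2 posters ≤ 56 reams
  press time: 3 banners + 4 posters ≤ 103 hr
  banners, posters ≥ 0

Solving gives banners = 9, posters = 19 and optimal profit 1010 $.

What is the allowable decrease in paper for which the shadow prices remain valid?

Binding constraints: paper, press time. The basis is B = [[2,2],[3,4]] with det 2.
Per unit decrease in paper, x* moves by d = (-2, 1.5).
The basis stays optimal until banners reaches 0; allowable decrease = 4.5 reams.

4.5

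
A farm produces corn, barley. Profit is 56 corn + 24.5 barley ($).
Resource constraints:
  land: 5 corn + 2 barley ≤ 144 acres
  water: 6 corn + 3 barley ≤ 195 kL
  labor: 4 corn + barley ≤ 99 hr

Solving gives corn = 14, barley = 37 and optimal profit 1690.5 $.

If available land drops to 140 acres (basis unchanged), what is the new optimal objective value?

Binding: land and water. Non-binding: labor (6 unused).
Slack constraints have shadow price 0 (complementary slackness).
From A_Bᵀ y = c: 5·y_land + 6·y_water = 56; 2·y_land + 3·y_water = 24.5.
→ y_land = 7 and y_water = 3.5.
Δz = y_land·Δb = 7 × (-4) = -28, so new z* = 1690.5 − 28 = 1662.5.

1662.5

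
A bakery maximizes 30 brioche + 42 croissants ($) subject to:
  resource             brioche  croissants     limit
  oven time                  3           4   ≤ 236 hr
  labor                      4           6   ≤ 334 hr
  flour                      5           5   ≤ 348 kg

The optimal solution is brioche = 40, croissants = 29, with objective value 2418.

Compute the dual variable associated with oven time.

6

At the optimum: oven time uses 236 of 236 (binding); labor uses 334 of 334 (binding); flour uses 345 of 348 (slack = 3).
Slack constraints have shadow price 0 (complementary slackness).
Dual feasibility on the basic columns requires 3·y_oven time + 4·y_labor = 30, 4·y_oven time + 6·y_labor = 42.
This yields shadow prices y_oven time = 6, y_labor = 3.
Shadow price of oven time = 6.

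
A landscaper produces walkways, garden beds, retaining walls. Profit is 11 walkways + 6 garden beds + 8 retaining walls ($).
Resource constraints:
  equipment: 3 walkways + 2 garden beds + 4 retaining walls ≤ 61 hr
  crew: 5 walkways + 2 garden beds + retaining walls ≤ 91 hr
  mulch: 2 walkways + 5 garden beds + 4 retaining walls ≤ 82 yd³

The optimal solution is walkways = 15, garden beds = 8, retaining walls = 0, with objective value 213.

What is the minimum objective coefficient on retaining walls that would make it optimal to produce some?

9

Check each constraint at x*: equipment 61/61 (tight); crew 91/91 (tight); mulch 70/82 (slack 12).
Since mulch is not tight, its dual is 0.
The binding rows give the dual system: 3·y_equipment + 5·y_crew = 11 and 2·y_equipment + 2·y_crew = 6.
Solving: y_equipment = 2, y_crew = 1.
retaining walls enters the basis when its profit ≥ yᵀa₃ = 2·4 + 1·1 = 9.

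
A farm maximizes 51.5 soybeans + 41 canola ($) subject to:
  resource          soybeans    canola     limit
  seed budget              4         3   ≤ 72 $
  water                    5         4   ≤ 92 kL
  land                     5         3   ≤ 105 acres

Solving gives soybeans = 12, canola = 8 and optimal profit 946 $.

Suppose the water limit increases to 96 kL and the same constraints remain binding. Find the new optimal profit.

984

At the optimum: seed budget uses 72 of 72 (binding); water uses 92 of 92 (binding); land uses 84 of 105 (slack = 21).
By complementary slackness, y = 0 for the non-binding constraint.
Dual feasibility on the basic columns requires 4·y_seed budget + 5·y_water = 51.5, 3·y_seed budget + 4·y_water = 41.
This yields shadow prices y_seed budget = 1, y_water = 9.5.
Δz = y_water·Δb = 9.5 × (4) = 38, so new z* = 946 + 38 = 984.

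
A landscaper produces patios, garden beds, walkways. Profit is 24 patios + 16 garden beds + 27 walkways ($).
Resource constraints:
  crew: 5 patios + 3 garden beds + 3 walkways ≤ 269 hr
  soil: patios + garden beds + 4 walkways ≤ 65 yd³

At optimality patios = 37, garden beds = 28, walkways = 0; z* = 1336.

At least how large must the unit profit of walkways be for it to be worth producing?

At the optimum: crew uses 269 of 269 (binding); soil uses 65 of 65 (binding).
The binding rows give the dual system: 5·y_crew + 1·y_soil = 24 and 3·y_crew + 1·y_soil = 16.
→ y_crew = 4 and y_soil = 4.
walkways enters the basis when its profit ≥ yᵀa₃ = 4·3 + 4·4 = 28.

28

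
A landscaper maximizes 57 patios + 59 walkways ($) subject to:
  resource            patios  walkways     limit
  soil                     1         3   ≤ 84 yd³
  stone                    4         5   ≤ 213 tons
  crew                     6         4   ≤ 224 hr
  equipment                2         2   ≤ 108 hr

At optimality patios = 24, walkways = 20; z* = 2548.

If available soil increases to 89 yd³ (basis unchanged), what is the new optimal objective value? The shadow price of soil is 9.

2593

Δb = 5, so new z* = 2548 + (9)·(5) = 2548 + 45 = 2593.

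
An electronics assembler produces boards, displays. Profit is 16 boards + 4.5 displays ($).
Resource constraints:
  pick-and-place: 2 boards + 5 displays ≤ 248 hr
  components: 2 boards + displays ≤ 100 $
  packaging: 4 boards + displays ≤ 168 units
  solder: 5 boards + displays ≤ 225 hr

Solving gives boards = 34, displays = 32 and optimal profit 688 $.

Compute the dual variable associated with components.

1

Binding: components and packaging. Non-binding: pick-and-place (20 unused), solder (23 unused).
By complementary slackness, y = 0 for the non-binding constraints.
Dual feasibility on the basic columns requires 2·y_components + 4·y_packaging = 16, 1·y_components + 1·y_packaging = 4.5.
Solving: y_components = 1, y_packaging = 3.5.
Shadow price of components = 1.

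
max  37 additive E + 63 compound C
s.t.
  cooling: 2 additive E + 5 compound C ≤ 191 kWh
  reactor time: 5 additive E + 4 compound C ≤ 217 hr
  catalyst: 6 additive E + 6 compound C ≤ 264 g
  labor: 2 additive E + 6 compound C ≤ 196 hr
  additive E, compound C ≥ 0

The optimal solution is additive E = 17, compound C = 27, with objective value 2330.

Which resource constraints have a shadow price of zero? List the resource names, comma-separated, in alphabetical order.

cooling: 169/191 (slack 22)
reactor time: 193/217 (slack 24)
catalyst: 264/264 (binding)
labor: 196/196 (binding)
By complementary slackness, a constraint with positive slack has shadow price 0 → cooling, reactor time.

cooling, reactor time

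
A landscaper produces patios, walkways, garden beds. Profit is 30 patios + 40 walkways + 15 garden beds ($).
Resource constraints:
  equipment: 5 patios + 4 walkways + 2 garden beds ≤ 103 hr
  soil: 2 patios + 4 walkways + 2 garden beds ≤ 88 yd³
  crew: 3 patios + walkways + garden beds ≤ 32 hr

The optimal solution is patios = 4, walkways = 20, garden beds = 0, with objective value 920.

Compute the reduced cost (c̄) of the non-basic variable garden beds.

Binding: soil and crew. Non-binding: equipment (3 unused).
Slack constraints have shadow price 0 (complementary slackness).
Dual feasibility on the basic columns requires 2·y_soil + 3·y_crew = 30, 4·y_soil + 1·y_crew = 40.
Solving: y_soil = 9, y_crew = 4.
Reduced cost of garden beds: c₃ − yᵀa₃ = 15 − (9·2 + 4·1) = 15 − 22 = -7.

-7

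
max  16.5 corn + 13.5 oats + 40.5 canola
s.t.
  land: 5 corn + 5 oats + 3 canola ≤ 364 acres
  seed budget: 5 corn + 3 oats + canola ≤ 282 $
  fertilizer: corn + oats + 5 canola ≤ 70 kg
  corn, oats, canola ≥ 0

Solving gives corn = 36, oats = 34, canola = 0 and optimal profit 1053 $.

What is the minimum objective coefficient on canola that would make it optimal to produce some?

46.5

Check each constraint at x*: land 350/364 (slack 14); seed budget 282/282 (tight); fertilizer 70/70 (tight).
Slack constraints have shadow price 0 (complementary slackness).
The binding rows give the dual system: 5·y_seed budget + 1·y_fertilizer = 16.5 and 3·y_seed budget + 1·y_fertilizer = 13.5.
Solving: y_seed budget = 1.5, y_fertilizer = 9.
canola enters the basis when its profit ≥ yᵀa₃ = 1.5·1 + 9·5 = 46.5.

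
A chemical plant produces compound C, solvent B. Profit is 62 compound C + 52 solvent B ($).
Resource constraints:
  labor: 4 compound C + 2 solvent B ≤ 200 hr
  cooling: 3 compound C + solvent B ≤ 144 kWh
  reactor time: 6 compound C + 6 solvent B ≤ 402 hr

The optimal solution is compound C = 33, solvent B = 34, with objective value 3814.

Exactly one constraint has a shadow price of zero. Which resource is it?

labor: 200/200 (binding)
cooling: 133/144 (slack 11)
reactor time: 402/402 (binding)
By complementary slackness, a constraint with positive slack has shadow price 0 → cooling.

cooling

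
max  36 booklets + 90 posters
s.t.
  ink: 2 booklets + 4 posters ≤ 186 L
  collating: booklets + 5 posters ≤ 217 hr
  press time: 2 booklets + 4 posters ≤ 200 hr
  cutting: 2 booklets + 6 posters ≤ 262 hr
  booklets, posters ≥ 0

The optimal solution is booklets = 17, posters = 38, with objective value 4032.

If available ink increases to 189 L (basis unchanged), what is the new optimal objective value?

4059

Check each constraint at x*: ink 186/186 (tight); collating 207/217 (slack 10); press time 186/200 (slack 14); cutting 262/262 (tight).
Since collating, press time are not tight, their duals are 0.
Dual feasibility on the basic columns requires 2·y_ink + 2·y_cutting = 36, 4·y_ink + 6·y_cutting = 90.
→ y_ink = 9 and y_cutting = 9.
Δz = y_ink·Δb = 9 × (3) = 27, so new z* = 4032 + 27 = 4059.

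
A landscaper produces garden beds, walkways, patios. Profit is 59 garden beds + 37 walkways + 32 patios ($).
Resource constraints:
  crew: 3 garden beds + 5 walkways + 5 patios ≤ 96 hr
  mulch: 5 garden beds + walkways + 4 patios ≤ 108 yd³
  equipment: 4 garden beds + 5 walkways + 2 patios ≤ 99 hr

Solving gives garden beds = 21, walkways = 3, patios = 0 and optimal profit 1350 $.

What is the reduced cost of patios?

Check each constraint at x*: crew 78/96 (slack 18); mulch 108/108 (tight); equipment 99/99 (tight).
Slack constraints have shadow price 0 (complementary slackness).
From A_Bᵀ y = c: 5·y_mulch + 4·y_equipment = 59; 1·y_mulch + 5·y_equipment = 37.
→ y_mulch = 7 and y_equipment = 6.
Reduced cost of patios: c₃ − yᵀa₃ = 32 − (7·4 + 6·2) = 32 − 40 = -8.

-8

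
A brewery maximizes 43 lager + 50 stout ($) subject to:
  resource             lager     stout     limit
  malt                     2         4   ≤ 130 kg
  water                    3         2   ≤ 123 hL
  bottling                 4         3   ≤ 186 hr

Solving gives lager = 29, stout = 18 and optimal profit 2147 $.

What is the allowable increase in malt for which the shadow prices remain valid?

116

Binding constraints: malt, water. The basis is B = [[2,4],[3,2]] with det -8.
Per unit increase in malt, x* moves by d = (-0.25, 0.375).
The basis stays optimal until lager reaches 0; allowable increase = 116 kg.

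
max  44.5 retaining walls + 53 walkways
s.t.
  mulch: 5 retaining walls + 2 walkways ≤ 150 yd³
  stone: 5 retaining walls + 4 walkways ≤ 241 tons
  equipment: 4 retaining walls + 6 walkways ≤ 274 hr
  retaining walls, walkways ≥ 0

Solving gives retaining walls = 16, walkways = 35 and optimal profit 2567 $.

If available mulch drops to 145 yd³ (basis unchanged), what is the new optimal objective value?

2554.5

Binding: mulch and equipment. Non-binding: stone (21 unused).
Slack constraints have shadow price 0 (complementary slackness).
The binding rows give the dual system: 5·y_mulch + 4·y_equipment = 44.5 and 2·y_mulch + 6·y_equipment = 53.
→ y_mulch = 2.5 and y_equipment = 8.
Δz = y_mulch·Δb = 2.5 × (-5) = -12.5, so new z* = 2567 − 12.5 = 2554.5.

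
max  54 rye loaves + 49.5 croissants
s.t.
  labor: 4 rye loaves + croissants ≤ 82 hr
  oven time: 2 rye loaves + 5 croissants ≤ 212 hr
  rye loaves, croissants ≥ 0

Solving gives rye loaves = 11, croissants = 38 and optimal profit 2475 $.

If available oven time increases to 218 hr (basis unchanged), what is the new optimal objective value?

Both labor and oven time are binding at x*.
From A_Bᵀ y = c: 4·y_labor + 2·y_oven time = 54; 1·y_labor + 5·y_oven time = 49.5.
This yields shadow prices y_labor = 9.5, y_oven time = 8.
Δz = y_oven time·Δb = 8 × (6) = 48, so new z* = 2475 + 48 = 2523.

2523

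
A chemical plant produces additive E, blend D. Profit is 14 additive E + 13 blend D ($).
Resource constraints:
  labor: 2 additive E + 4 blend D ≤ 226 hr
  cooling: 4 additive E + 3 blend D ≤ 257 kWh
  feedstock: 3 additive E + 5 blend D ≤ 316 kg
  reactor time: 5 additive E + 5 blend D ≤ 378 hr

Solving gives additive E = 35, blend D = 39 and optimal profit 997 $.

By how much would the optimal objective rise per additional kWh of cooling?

Check each constraint at x*: labor 226/226 (tight); cooling 257/257 (tight); feedstock 300/316 (slack 16); reactor time 370/378 (slack 8).
Since feedstock, reactor time are not tight, their duals are 0.
From A_Bᵀ y = c: 2·y_labor + 4·y_cooling = 14; 4·y_labor + 3·y_cooling = 13.
→ y_labor = 1 and y_cooling = 3.
Shadow price of cooling = 3.

3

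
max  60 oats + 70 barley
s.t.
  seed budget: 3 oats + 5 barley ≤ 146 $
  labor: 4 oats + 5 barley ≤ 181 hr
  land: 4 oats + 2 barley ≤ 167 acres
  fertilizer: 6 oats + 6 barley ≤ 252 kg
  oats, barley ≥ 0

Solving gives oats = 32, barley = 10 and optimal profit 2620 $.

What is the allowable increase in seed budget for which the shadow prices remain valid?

6

Binding constraints: seed budget, fertilizer. The basis is B = [[3,5],[6,6]] with det -12.
Per unit increase in seed budget, x* moves by d = (-0.5, 0.5).
The basis stays optimal until labor becomes binding; allowable increase = 6 $.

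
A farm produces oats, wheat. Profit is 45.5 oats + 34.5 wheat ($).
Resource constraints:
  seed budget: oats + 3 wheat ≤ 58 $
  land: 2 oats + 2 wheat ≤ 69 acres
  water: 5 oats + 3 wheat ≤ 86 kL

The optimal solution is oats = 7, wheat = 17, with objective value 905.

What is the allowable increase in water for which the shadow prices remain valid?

63

Binding constraints: seed budget, water. The basis is B = [[1,3],[5,3]] with det -12.
Per unit increase in water, x* moves by d = (0.25, -0.0833).
The basis stays optimal until land becomes binding; allowable increase = 63 kL.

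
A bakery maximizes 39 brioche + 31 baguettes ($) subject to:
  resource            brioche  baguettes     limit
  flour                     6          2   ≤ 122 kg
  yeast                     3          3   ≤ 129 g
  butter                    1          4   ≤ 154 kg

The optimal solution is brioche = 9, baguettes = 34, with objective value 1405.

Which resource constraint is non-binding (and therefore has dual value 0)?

butter

flour: 122/122 (binding)
yeast: 129/129 (binding)
butter: 145/154 (slack 9)
By complementary slackness, a constraint with positive slack has shadow price 0 → butter.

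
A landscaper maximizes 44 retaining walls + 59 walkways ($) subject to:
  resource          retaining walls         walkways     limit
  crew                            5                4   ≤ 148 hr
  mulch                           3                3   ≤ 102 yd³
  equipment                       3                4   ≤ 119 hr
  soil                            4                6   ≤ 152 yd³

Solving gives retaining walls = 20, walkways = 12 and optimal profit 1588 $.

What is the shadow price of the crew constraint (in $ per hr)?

2

Binding: crew and soil. Non-binding: mulch (6 unused), equipment (11 unused).
Slack constraints have shadow price 0 (complementary slackness).
The binding rows give the dual system: 5·y_crew + 4·y_soil = 44 and 4·y_crew + 6·y_soil = 59.
This yields shadow prices y_crew = 2, y_soil = 8.5.
Shadow price of crew = 2.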